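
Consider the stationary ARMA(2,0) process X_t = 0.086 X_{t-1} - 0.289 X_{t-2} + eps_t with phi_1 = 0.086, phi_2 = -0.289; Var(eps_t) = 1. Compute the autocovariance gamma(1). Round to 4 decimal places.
\gamma(1) = 0.0731

Multiply the model equation by X_{t-k} and take expectations. With theta_0 = psi_0 = 1 and psi_j the MA(infinity) weights, this gives
  gamma(k) - sum_i phi_i gamma(k-i) = c_k,
  c_k = sigma^2 * sum_{j=k..q} theta_j psi_{j-k}   (c_k = 0 for k > q),
using gamma(-m) = gamma(m).
Pure AR (q = 0): c_0 = sigma^2 = 1, c_k = 0 for k >= 1.
Equations for k = 0, 1, 2 (AR order 2, c_2 = 0):
  (E0) gamma(0) = phi_1 gamma(1) + phi_2 gamma(2) + c_0
  (E1) gamma(1) = phi_1 gamma(0) + phi_2 gamma(1) + c_1
  (E2) gamma(2) = phi_1 gamma(1) + phi_2 gamma(0)
From (E1): gamma(1) = A gamma(0) + B with
  A = phi_1 / (1 - phi_2) = 0.086 / 1.289 = 0.066718,   B = c_1 / (1 - phi_2) = 0 / 1.289 = 0.
Insert (E2) into (E0): gamma(0) (1 - phi_2^2) = phi_1 (1 + phi_2) gamma(1) + c_0.
  phi_1 (1 + phi_2) = (0.086)(0.711) = 0.061146,   1 - phi_2^2 = 0.916479.
Replace gamma(1) by A gamma(0) + B and collect gamma(0):
  gamma(0) [0.916479 - (0.061146)(0.066718)] = c_0 = 1
  gamma(0) * 0.912399 = 1
  gamma(0) = 1 / 0.912399 = 1.096011.
  gamma(1) = A gamma(0) = (0.066718)(1.096011) = 0.073124.
Therefore gamma(1) = 0.0731 (to 4 decimal places).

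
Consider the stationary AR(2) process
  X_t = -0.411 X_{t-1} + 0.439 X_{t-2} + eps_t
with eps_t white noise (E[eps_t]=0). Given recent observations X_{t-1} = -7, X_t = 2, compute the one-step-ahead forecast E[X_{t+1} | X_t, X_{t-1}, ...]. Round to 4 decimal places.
E[X_{t+1} \mid \mathcal F_t] = -3.8950

For an AR(p) model X_t = c + sum_i phi_i X_{t-i} + eps_t, the
one-step-ahead conditional mean is
  E[X_{t+1} | X_t, ...] = c + sum_i phi_i X_{t+1-i}.
Substitute known values:
  E[X_{t+1} | ...] = (-0.411) * (2) + (0.439) * (-7)
                   = -3.8950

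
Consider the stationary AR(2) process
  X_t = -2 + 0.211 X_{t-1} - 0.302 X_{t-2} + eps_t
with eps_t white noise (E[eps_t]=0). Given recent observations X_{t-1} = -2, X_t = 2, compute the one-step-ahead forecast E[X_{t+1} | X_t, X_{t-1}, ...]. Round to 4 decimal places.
E[X_{t+1} \mid \mathcal F_t] = -0.9740

For an AR(p) model X_t = c + sum_i phi_i X_{t-i} + eps_t, the
one-step-ahead conditional mean is
  E[X_{t+1} | X_t, ...] = c + sum_i phi_i X_{t+1-i}.
Substitute known values:
  E[X_{t+1} | ...] = -2 + (0.211) * (2) + (-0.302) * (-2)
                   = -0.9740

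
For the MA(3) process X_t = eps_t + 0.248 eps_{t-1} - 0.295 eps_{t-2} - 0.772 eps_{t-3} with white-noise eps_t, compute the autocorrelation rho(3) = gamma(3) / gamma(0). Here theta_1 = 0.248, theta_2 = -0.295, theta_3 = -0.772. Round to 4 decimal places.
\rho(3) = -0.4425

For an MA(q) process with theta_0 = 1, the autocovariance is
  gamma(k) = sigma^2 * sum_{i=0..q-k} theta_i * theta_{i+k},
and rho(k) = gamma(k) / gamma(0). Sigma^2 cancels.
  numerator   = (1)*(-0.772) = -0.772.
  denominator = (1)^2 + (0.248)^2 + (-0.295)^2 + (-0.772)^2 = 1.744513.
  rho(3) = -0.772 / 1.744513 = -0.4425.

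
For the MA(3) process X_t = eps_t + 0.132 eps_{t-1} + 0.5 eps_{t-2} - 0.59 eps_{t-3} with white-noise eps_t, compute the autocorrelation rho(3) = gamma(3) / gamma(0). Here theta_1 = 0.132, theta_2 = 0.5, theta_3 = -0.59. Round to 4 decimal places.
\rho(3) = -0.3652

For an MA(q) process with theta_0 = 1, the autocovariance is
  gamma(k) = sigma^2 * sum_{i=0..q-k} theta_i * theta_{i+k},
and rho(k) = gamma(k) / gamma(0). Sigma^2 cancels.
  numerator   = (1)*(-0.59) = -0.59.
  denominator = (1)^2 + (0.132)^2 + (0.5)^2 + (-0.59)^2 = 1.615524.
  rho(3) = -0.59 / 1.615524 = -0.3652.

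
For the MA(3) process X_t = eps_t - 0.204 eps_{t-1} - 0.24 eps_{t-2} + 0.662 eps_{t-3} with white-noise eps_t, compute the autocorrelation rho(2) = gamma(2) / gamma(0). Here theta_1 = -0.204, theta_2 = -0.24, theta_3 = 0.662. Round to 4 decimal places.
\rho(2) = -0.2439

For an MA(q) process with theta_0 = 1, the autocovariance is
  gamma(k) = sigma^2 * sum_{i=0..q-k} theta_i * theta_{i+k},
and rho(k) = gamma(k) / gamma(0). Sigma^2 cancels.
  numerator   = (1)*(-0.24) + (-0.204)*(0.662) = -0.375048.
  denominator = (1)^2 + (-0.204)^2 + (-0.24)^2 + (0.662)^2 = 1.53746.
  rho(2) = -0.375048 / 1.53746 = -0.2439.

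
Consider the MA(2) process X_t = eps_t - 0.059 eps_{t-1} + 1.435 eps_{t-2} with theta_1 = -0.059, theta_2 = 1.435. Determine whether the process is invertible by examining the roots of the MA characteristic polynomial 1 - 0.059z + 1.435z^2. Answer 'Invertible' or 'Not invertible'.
\text{Not invertible}

The MA(q) characteristic polynomial is P(z) = 1 - 0.059z + 1.435z^2.
Invertibility requires all roots to lie outside the unit circle, i.e. |z| > 1 for every root.
Set 1 + (-0.059) z + (1.435) z^2 = 0, i.e. a z^2 + b z + c = 0 with a = 1.435, b = -0.059, c = 1.
Discriminant D = b^2 - 4ac = (-0.059)^2 - 4*(1.435)*1 = 0.003481 - (5.74) = -5.736519.
D < 0, so the roots are the complex-conjugate pair z = (-b +/- i sqrt(-D)) / (2a) = 0.0206 +/- 0.8345i.
For a conjugate pair |z|^2 = z * conj(z) = (product of roots) = c/a = 1/(1.435) = 0.696864, so |z| = sqrt(0.696864) = 0.8348 for both roots.
Moduli of all roots: 0.8348, 0.8348.
All moduli strictly greater than 1? No.
Verdict: Not invertible.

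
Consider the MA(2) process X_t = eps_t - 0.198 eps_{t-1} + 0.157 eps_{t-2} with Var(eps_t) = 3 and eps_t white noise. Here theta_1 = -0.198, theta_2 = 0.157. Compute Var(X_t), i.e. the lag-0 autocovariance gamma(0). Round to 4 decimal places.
\gamma(0) = 3.1916

For an MA(q) process X_t = eps_t + sum_i theta_i eps_{t-i} with
Var(eps_t) = sigma^2, the variance is
  gamma(0) = sigma^2 * (1 + sum_i theta_i^2).
  sum_i theta_i^2 = (-0.198)^2 + (0.157)^2 = 0.039204 + 0.024649 = 0.063853.
  gamma(0) = 3 * (1 + 0.063853) = 3 * 1.063853 = 3.191559, which rounds to 3.1916.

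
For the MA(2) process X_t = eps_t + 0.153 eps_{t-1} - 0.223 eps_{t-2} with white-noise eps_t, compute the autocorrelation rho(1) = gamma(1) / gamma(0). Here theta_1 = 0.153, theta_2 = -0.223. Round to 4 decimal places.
\rho(1) = 0.1108

For an MA(q) process with theta_0 = 1, the autocovariance is
  gamma(k) = sigma^2 * sum_{i=0..q-k} theta_i * theta_{i+k},
and rho(k) = gamma(k) / gamma(0). Sigma^2 cancels.
  numerator   = (1)*(0.153) + (0.153)*(-0.223) = 0.118881.
  denominator = (1)^2 + (0.153)^2 + (-0.223)^2 = 1.073138.
  rho(1) = 0.118881 / 1.073138 = 0.1108.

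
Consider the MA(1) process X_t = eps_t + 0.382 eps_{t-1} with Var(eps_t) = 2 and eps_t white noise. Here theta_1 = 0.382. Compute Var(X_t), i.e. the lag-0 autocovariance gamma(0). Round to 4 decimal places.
\gamma(0) = 2.2918

For an MA(q) process X_t = eps_t + sum_i theta_i eps_{t-i} with
Var(eps_t) = sigma^2, the variance is
  gamma(0) = sigma^2 * (1 + sum_i theta_i^2).
  sum_i theta_i^2 = (0.382)^2 = 0.145924.
  gamma(0) = 2 * (1 + 0.145924) = 2 * 1.145924 = 2.291848, which rounds to 2.2918.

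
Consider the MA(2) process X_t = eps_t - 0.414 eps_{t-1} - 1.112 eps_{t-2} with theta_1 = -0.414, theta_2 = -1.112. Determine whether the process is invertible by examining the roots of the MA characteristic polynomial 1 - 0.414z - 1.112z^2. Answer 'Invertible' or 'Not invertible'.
\text{Not invertible}

The MA(q) characteristic polynomial is P(z) = 1 - 0.414z - 1.112z^2.
Invertibility requires all roots to lie outside the unit circle, i.e. |z| > 1 for every root.
Set 1 + (-0.414) z + (-1.112) z^2 = 0, i.e. a z^2 + b z + c = 0 with a = -1.112, b = -0.414, c = 1.
Discriminant D = b^2 - 4ac = (-0.414)^2 - 4*(-1.112)*1 = 0.171396 - (-4.448) = 4.619396.
D >= 0, so the roots are real: z = (-b +/- sqrt(D)) / (2a) = (0.414 +/- 2.149278) / (-2.224).
  z_1 = (0.414 + 2.149278) / (-2.224) = -1.1526,   |z_1| = 1.1526.
  z_2 = (0.414 - 2.149278) / (-2.224) = 0.7803,   |z_2| = 0.7803.
Moduli of all roots: 1.1526, 0.7803.
All moduli strictly greater than 1? No.
Verdict: Not invertible.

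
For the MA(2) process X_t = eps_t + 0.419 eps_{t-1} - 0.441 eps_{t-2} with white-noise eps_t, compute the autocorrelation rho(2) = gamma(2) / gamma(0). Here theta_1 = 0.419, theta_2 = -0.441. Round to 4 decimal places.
\rho(2) = -0.3219

For an MA(q) process with theta_0 = 1, the autocovariance is
  gamma(k) = sigma^2 * sum_{i=0..q-k} theta_i * theta_{i+k},
and rho(k) = gamma(k) / gamma(0). Sigma^2 cancels.
  numerator   = (1)*(-0.441) = -0.441.
  denominator = (1)^2 + (0.419)^2 + (-0.441)^2 = 1.370042.
  rho(2) = -0.441 / 1.370042 = -0.3219.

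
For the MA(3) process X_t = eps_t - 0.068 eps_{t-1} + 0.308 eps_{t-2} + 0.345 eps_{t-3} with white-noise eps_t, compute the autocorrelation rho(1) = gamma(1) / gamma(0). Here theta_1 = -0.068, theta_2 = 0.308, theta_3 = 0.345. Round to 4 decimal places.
\rho(1) = 0.0142

For an MA(q) process with theta_0 = 1, the autocovariance is
  gamma(k) = sigma^2 * sum_{i=0..q-k} theta_i * theta_{i+k},
and rho(k) = gamma(k) / gamma(0). Sigma^2 cancels.
  numerator   = (1)*(-0.068) + (-0.068)*(0.308) + (0.308)*(0.345) = 0.017316.
  denominator = (1)^2 + (-0.068)^2 + (0.308)^2 + (0.345)^2 = 1.218513.
  rho(1) = 0.017316 / 1.218513 = 0.0142.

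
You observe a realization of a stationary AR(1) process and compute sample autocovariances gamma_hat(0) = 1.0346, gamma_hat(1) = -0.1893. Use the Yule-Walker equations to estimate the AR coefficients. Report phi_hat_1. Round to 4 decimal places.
\hat\phi_{1} = -0.1830

The Yule-Walker equations for an AR(p) process read, in matrix form,
  Gamma_p phi = r_p,   with   (Gamma_p)_{ij} = gamma(|i - j|),
                       (r_p)_i = gamma(i),   i,j = 1..p.
Substitute the sample gammas (Toeplitz matrix and right-hand side of size 1):
  Gamma_p = [[1.0346]]
  r_p     = [-0.1893]
With p = 1 this is the single equation gamma(0) phi_1 = gamma(1):
  phi_hat_1 = gamma(1) / gamma(0) = -0.1893 / 1.0346 = -0.1830.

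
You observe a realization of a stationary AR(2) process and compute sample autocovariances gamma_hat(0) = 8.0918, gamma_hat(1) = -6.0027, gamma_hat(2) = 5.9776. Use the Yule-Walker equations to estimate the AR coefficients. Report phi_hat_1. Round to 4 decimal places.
\hat\phi_{1} = -0.4310

The Yule-Walker equations for an AR(p) process read, in matrix form,
  Gamma_p phi = r_p,   with   (Gamma_p)_{ij} = gamma(|i - j|),
                       (r_p)_i = gamma(i),   i,j = 1..p.
Substitute the sample gammas (Toeplitz matrix and right-hand side of size 2):
  Gamma_p = [[8.0918, -6.0027], [-6.0027, 8.0918]]
  r_p     = [-6.0027, 5.9776]
Written out:
  8.0918 phi_1 - 6.0027 phi_2 = -6.0027
  -6.0027 phi_1 + 8.0918 phi_2 = 5.9776
Solve by Cramer's rule:
  det = gamma(0)^2 - gamma(1)^2 = (8.0918)^2 - (-6.0027)^2 = 65.47722724 - 36.03240729 = 29.44481995
  phi_hat_1 = [gamma(1) gamma(0) - gamma(1) gamma(2)] / det = [(-6.0027)(8.0918) - (-6.0027)(5.9776)] / 29.44481995 = -12.69090834 / 29.44481995 = -0.431
  phi_hat_2 = [gamma(0) gamma(2) - gamma(1)^2] / det = [(8.0918)(5.9776) - (-6.0027)^2] / 29.44481995 = 12.33713639 / 29.44481995 = 0.419
So phi_hat = [-0.4310, 0.4190].
Therefore phi_hat_1 = -0.4310.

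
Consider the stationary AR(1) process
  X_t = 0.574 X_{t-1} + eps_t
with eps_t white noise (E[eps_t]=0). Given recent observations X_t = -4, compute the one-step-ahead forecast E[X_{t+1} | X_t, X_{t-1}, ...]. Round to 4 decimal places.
E[X_{t+1} \mid \mathcal F_t] = -2.2960

For an AR(p) model X_t = c + sum_i phi_i X_{t-i} + eps_t, the
one-step-ahead conditional mean is
  E[X_{t+1} | X_t, ...] = c + sum_i phi_i X_{t+1-i}.
Substitute known values:
  E[X_{t+1} | ...] = (0.574) * (-4)
                   = -2.2960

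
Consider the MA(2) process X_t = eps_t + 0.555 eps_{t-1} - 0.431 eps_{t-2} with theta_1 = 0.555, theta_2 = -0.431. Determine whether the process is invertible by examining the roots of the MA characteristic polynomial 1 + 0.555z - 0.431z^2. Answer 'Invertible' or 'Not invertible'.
\text{Invertible}

The MA(q) characteristic polynomial is P(z) = 1 + 0.555z - 0.431z^2.
Invertibility requires all roots to lie outside the unit circle, i.e. |z| > 1 for every root.
Set 1 + (0.555) z + (-0.431) z^2 = 0, i.e. a z^2 + b z + c = 0 with a = -0.431, b = 0.555, c = 1.
Discriminant D = b^2 - 4ac = (0.555)^2 - 4*(-0.431)*1 = 0.308025 - (-1.724) = 2.032025.
D >= 0, so the roots are real: z = (-b +/- sqrt(D)) / (2a) = (-0.555 +/- 1.425491) / (-0.862).
  z_1 = (-0.555 + 1.425491) / (-0.862) = -1.0099,   |z_1| = 1.0099.
  z_2 = (-0.555 - 1.425491) / (-0.862) = 2.2976,   |z_2| = 2.2976.
Moduli of all roots: 1.0099, 2.2976.
All moduli strictly greater than 1? Yes.
Verdict: Invertible.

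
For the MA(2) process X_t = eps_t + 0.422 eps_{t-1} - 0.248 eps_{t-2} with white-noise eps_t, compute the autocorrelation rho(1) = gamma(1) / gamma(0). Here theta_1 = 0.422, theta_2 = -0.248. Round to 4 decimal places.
\rho(1) = 0.2560

For an MA(q) process with theta_0 = 1, the autocovariance is
  gamma(k) = sigma^2 * sum_{i=0..q-k} theta_i * theta_{i+k},
and rho(k) = gamma(k) / gamma(0). Sigma^2 cancels.
  numerator   = (1)*(0.422) + (0.422)*(-0.248) = 0.317344.
  denominator = (1)^2 + (0.422)^2 + (-0.248)^2 = 1.239588.
  rho(1) = 0.317344 / 1.239588 = 0.2560.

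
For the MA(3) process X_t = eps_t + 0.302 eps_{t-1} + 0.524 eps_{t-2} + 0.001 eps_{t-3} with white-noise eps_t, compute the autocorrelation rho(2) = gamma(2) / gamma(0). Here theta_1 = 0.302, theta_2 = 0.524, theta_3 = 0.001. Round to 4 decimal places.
\rho(2) = 0.3839

For an MA(q) process with theta_0 = 1, the autocovariance is
  gamma(k) = sigma^2 * sum_{i=0..q-k} theta_i * theta_{i+k},
and rho(k) = gamma(k) / gamma(0). Sigma^2 cancels.
  numerator   = (1)*(0.524) + (0.302)*(0.001) = 0.524302.
  denominator = (1)^2 + (0.302)^2 + (0.524)^2 + (0.001)^2 = 1.365781.
  rho(2) = 0.524302 / 1.365781 = 0.3839.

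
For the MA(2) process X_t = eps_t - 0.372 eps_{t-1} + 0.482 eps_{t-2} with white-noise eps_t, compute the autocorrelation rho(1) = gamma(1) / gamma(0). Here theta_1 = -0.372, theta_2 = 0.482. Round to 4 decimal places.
\rho(1) = -0.4022

For an MA(q) process with theta_0 = 1, the autocovariance is
  gamma(k) = sigma^2 * sum_{i=0..q-k} theta_i * theta_{i+k},
and rho(k) = gamma(k) / gamma(0). Sigma^2 cancels.
  numerator   = (1)*(-0.372) + (-0.372)*(0.482) = -0.551304.
  denominator = (1)^2 + (-0.372)^2 + (0.482)^2 = 1.370708.
  rho(1) = -0.551304 / 1.370708 = -0.4022.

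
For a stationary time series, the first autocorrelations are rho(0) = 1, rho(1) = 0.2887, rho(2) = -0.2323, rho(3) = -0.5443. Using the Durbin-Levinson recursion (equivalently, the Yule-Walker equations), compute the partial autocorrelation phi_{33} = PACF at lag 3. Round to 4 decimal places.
\phi_{33} = -0.4390

The PACF at lag k is phi_{kk}, the last component of the solution
to the Yule-Walker system G_k phi = r_k where
  (G_k)_{ij} = rho(|i - j|), (r_k)_i = rho(i), i,j = 1..k.
Equivalently, Durbin-Levinson gives phi_{kk} iteratively:
  phi_{11} = rho(1)
  phi_{kk} = [rho(k) - sum_{j=1..k-1} phi_{k-1,j} rho(k-j)]
            / [1 - sum_{j=1..k-1} phi_{k-1,j} rho(j)],
  phi_{k,j} = phi_{k-1,j} - phi_{kk} phi_{k-1,k-j},  j = 1..k-1.
Step k = 1:
  phi_11 = rho(1) = 0.2887.
Step k = 2:
  phi_22 = [rho(2) - phi_11 rho(1)] / [1 - phi_11 rho(1)] = [-0.2323 - (0.2887)(0.2887)] / [1 - (0.2887)(0.2887)]
         = -0.31564769 / 0.91665231 = -0.344348.
  Update: phi_21 = phi_11 - phi_22 phi_11 = 0.2887 - (-0.344348)(0.2887) = 0.388113.
Step k = 3:
  phi_33 = [rho(3) - phi_21 rho(2) - phi_22 rho(1)] / [1 - phi_21 rho(1) - phi_22 rho(2)]
    numerator   = -0.5443 - (0.388113)(-0.2323) - (-0.344348)(0.2887) = -0.3547279
    denominator = 1 - (0.388113)(0.2887) - (-0.344348)(-0.2323) = 0.80795956
  phi_33 = -0.3547279 / 0.80795956 = -0.439.
Therefore phi_{33} = -0.4390.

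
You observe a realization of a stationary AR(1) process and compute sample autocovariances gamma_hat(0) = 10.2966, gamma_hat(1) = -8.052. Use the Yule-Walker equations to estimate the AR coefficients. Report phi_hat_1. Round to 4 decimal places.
\hat\phi_{1} = -0.7820

The Yule-Walker equations for an AR(p) process read, in matrix form,
  Gamma_p phi = r_p,   with   (Gamma_p)_{ij} = gamma(|i - j|),
                       (r_p)_i = gamma(i),   i,j = 1..p.
Substitute the sample gammas (Toeplitz matrix and right-hand side of size 1):
  Gamma_p = [[10.2966]]
  r_p     = [-8.052]
With p = 1 this is the single equation gamma(0) phi_1 = gamma(1):
  phi_hat_1 = gamma(1) / gamma(0) = -8.052 / 10.2966 = -0.7820.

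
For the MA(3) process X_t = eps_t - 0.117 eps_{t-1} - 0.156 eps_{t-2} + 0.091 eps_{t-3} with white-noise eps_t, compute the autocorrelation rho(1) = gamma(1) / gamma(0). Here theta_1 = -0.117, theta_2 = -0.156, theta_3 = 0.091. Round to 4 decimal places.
\rho(1) = -0.1079

For an MA(q) process with theta_0 = 1, the autocovariance is
  gamma(k) = sigma^2 * sum_{i=0..q-k} theta_i * theta_{i+k},
and rho(k) = gamma(k) / gamma(0). Sigma^2 cancels.
  numerator   = (1)*(-0.117) + (-0.117)*(-0.156) + (-0.156)*(0.091) = -0.112944.
  denominator = (1)^2 + (-0.117)^2 + (-0.156)^2 + (0.091)^2 = 1.046306.
  rho(1) = -0.112944 / 1.046306 = -0.1079.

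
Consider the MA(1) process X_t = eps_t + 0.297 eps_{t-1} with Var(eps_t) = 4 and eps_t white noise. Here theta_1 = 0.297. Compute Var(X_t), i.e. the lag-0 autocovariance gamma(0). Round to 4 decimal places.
\gamma(0) = 4.3528

For an MA(q) process X_t = eps_t + sum_i theta_i eps_{t-i} with
Var(eps_t) = sigma^2, the variance is
  gamma(0) = sigma^2 * (1 + sum_i theta_i^2).
  sum_i theta_i^2 = (0.297)^2 = 0.088209.
  gamma(0) = 4 * (1 + 0.088209) = 4 * 1.088209 = 4.352836, which rounds to 4.3528.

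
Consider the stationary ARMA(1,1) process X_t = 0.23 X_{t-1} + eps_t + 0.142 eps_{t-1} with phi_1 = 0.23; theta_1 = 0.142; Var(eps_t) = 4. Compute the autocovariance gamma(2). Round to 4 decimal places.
\gamma(2) = 0.3732

Multiply the model equation by X_{t-k} and take expectations. With theta_0 = psi_0 = 1 and psi_j the MA(infinity) weights, this gives
  gamma(k) - sum_i phi_i gamma(k-i) = c_k,
  c_k = sigma^2 * sum_{j=k..q} theta_j psi_{j-k}   (c_k = 0 for k > q),
using gamma(-m) = gamma(m).
psi-weights needed (psi_j = theta_j + sum_i phi_i psi_{j-i}):
  psi_1 = theta_1 + phi_1 = 0.142 + (0.23) = 0.372
Right-hand sides:
  c_0 = sigma^2 (1 + theta_1 psi_1) = 4 * (1 + (0.142)(0.372)) = 4 * 1.052824 = 4.211296
  c_1 = sigma^2 theta_1 = 4 * (0.142) = 0.568
  c_2 = 0
Equations for k = 0 and k = 1 (AR order 1):
  gamma(0) = phi_1 gamma(1) + c_0
  gamma(1) = phi_1 gamma(0) + c_1
Substituting the second into the first: gamma(0) (1 - phi_1^2) = c_0 + phi_1 c_1, so
  gamma(0) = (c_0 + phi_1 c_1) / (1 - phi_1^2) = (4.211296 + (0.23)(0.568)) / (1 - (0.23)^2) = 4.341936 / 0.9471 = 4.584454.
  gamma(1) = phi_1 gamma(0) + c_1 = (0.23)(4.584454) + (0.568) = 1.622424.
For k = 2 (> q): gamma(2) = phi_1 gamma(1) = (0.23)(1.622424) = 0.373158.
Therefore gamma(2) = 0.3732 (to 4 decimal places).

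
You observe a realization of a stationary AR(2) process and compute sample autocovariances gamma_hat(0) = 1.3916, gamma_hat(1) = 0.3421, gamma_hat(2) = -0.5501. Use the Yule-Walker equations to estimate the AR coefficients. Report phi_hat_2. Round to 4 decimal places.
\hat\phi_{2} = -0.4850

The Yule-Walker equations for an AR(p) process read, in matrix form,
  Gamma_p phi = r_p,   with   (Gamma_p)_{ij} = gamma(|i - j|),
                       (r_p)_i = gamma(i),   i,j = 1..p.
Substitute the sample gammas (Toeplitz matrix and right-hand side of size 2):
  Gamma_p = [[1.3916, 0.3421], [0.3421, 1.3916]]
  r_p     = [0.3421, -0.5501]
Written out:
  1.3916 phi_1 + 0.3421 phi_2 = 0.3421
  0.3421 phi_1 + 1.3916 phi_2 = -0.5501
Solve by Cramer's rule:
  det = gamma(0)^2 - gamma(1)^2 = (1.3916)^2 - (0.3421)^2 = 1.93655056 - 0.11703241 = 1.81951815
  phi_hat_1 = [gamma(1) gamma(0) - gamma(1) gamma(2)] / det = [(0.3421)(1.3916) - (0.3421)(-0.5501)] / 1.81951815 = 0.66425557 / 1.81951815 = 0.3651
  phi_hat_2 = [gamma(0) gamma(2) - gamma(1)^2] / det = [(1.3916)(-0.5501) - (0.3421)^2] / 1.81951815 = -0.88255157 / 1.81951815 = -0.485
So phi_hat = [0.3651, -0.4850].
Therefore phi_hat_2 = -0.4850.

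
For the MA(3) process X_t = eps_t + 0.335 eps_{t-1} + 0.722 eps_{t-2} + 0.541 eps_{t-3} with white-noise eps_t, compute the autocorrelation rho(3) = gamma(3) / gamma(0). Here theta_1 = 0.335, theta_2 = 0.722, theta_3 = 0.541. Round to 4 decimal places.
\rho(3) = 0.2809

For an MA(q) process with theta_0 = 1, the autocovariance is
  gamma(k) = sigma^2 * sum_{i=0..q-k} theta_i * theta_{i+k},
and rho(k) = gamma(k) / gamma(0). Sigma^2 cancels.
  numerator   = (1)*(0.541) = 0.541.
  denominator = (1)^2 + (0.335)^2 + (0.722)^2 + (0.541)^2 = 1.92619.
  rho(3) = 0.541 / 1.92619 = 0.2809.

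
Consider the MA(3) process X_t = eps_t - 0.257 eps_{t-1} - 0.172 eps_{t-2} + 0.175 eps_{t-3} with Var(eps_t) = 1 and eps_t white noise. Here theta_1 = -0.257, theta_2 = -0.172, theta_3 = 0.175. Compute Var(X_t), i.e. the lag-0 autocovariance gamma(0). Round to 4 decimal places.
\gamma(0) = 1.1263

For an MA(q) process X_t = eps_t + sum_i theta_i eps_{t-i} with
Var(eps_t) = sigma^2, the variance is
  gamma(0) = sigma^2 * (1 + sum_i theta_i^2).
  sum_i theta_i^2 = (-0.257)^2 + (-0.172)^2 + (0.175)^2 = 0.066049 + 0.029584 + 0.030625 = 0.126258.
  gamma(0) = 1 * (1 + 0.126258) = 1 * 1.126258 = 1.126258, which rounds to 1.1263.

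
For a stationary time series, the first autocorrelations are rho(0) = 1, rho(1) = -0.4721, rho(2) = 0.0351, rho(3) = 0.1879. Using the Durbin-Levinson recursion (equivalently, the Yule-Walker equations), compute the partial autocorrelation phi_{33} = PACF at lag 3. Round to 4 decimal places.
\phi_{33} = 0.1290

The PACF at lag k is phi_{kk}, the last component of the solution
to the Yule-Walker system G_k phi = r_k where
  (G_k)_{ij} = rho(|i - j|), (r_k)_i = rho(i), i,j = 1..k.
Equivalently, Durbin-Levinson gives phi_{kk} iteratively:
  phi_{11} = rho(1)
  phi_{kk} = [rho(k) - sum_{j=1..k-1} phi_{k-1,j} rho(k-j)]
            / [1 - sum_{j=1..k-1} phi_{k-1,j} rho(j)],
  phi_{k,j} = phi_{k-1,j} - phi_{kk} phi_{k-1,k-j},  j = 1..k-1.
Step k = 1:
  phi_11 = rho(1) = -0.4721.
Step k = 2:
  phi_22 = [rho(2) - phi_11 rho(1)] / [1 - phi_11 rho(1)] = [0.0351 - (-0.4721)(-0.4721)] / [1 - (-0.4721)(-0.4721)]
         = -0.18777841 / 0.77712159 = -0.241633.
  Update: phi_21 = phi_11 - phi_22 phi_11 = -0.4721 - (-0.241633)(-0.4721) = -0.586175.
Step k = 3:
  phi_33 = [rho(3) - phi_21 rho(2) - phi_22 rho(1)] / [1 - phi_21 rho(1) - phi_22 rho(2)]
    numerator   = 0.1879 - (-0.586175)(0.0351) - (-0.241633)(-0.4721) = 0.09439969
    denominator = 1 - (-0.586175)(-0.4721) - (-0.241633)(0.0351) = 0.73174808
  phi_33 = 0.09439969 / 0.73174808 = 0.129.
Therefore phi_{33} = 0.1290.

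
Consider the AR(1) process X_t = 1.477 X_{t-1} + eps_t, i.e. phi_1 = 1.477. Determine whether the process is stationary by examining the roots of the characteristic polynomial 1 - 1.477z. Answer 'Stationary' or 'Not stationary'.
\text{Not stationary}

The AR(p) characteristic polynomial is P(z) = 1 - 1.477z.
Stationarity requires all roots to lie outside the unit circle, i.e. |z| > 1 for every root.
This is linear in z: 1 + (-1.477) z = 0  =>  z = -1/(-1.477) = 0.677048,  |z| = 0.677048.
Moduli of all roots: 0.6770.
All moduli strictly greater than 1? No.
Verdict: Not stationary.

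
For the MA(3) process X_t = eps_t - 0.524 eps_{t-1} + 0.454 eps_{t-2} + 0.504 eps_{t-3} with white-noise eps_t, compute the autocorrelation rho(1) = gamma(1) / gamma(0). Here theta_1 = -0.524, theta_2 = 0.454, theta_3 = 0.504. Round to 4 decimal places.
\rho(1) = -0.3073

For an MA(q) process with theta_0 = 1, the autocovariance is
  gamma(k) = sigma^2 * sum_{i=0..q-k} theta_i * theta_{i+k},
and rho(k) = gamma(k) / gamma(0). Sigma^2 cancels.
  numerator   = (1)*(-0.524) + (-0.524)*(0.454) + (0.454)*(0.504) = -0.53308.
  denominator = (1)^2 + (-0.524)^2 + (0.454)^2 + (0.504)^2 = 1.734708.
  rho(1) = -0.53308 / 1.734708 = -0.3073.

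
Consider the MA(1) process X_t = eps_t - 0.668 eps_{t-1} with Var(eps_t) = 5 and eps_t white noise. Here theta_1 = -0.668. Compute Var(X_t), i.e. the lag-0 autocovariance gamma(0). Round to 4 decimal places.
\gamma(0) = 7.2311

For an MA(q) process X_t = eps_t + sum_i theta_i eps_{t-i} with
Var(eps_t) = sigma^2, the variance is
  gamma(0) = sigma^2 * (1 + sum_i theta_i^2).
  sum_i theta_i^2 = (-0.668)^2 = 0.446224.
  gamma(0) = 5 * (1 + 0.446224) = 5 * 1.446224 = 7.23112, which rounds to 7.2311.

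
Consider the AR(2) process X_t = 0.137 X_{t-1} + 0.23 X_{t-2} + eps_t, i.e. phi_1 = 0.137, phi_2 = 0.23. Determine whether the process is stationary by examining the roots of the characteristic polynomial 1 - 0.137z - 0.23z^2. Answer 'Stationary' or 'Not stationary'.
\text{Stationary}

The AR(p) characteristic polynomial is P(z) = 1 - 0.137z - 0.23z^2.
Stationarity requires all roots to lie outside the unit circle, i.e. |z| > 1 for every root.
Set 1 + (-0.137) z + (-0.23) z^2 = 0, i.e. a z^2 + b z + c = 0 with a = -0.23, b = -0.137, c = 1.
Discriminant D = b^2 - 4ac = (-0.137)^2 - 4*(-0.23)*1 = 0.018769 - (-0.92) = 0.938769.
D >= 0, so the roots are real: z = (-b +/- sqrt(D)) / (2a) = (0.137 +/- 0.968901) / (-0.46).
  z_1 = (0.137 + 0.968901) / (-0.46) = -2.4041,   |z_1| = 2.4041.
  z_2 = (0.137 - 0.968901) / (-0.46) = 1.8085,   |z_2| = 1.8085.
Moduli of all roots: 2.4041, 1.8085.
All moduli strictly greater than 1? Yes.
Verdict: Stationary.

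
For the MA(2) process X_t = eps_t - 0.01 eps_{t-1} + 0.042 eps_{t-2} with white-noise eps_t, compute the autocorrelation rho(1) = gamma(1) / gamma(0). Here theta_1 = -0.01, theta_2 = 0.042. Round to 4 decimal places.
\rho(1) = -0.0104

For an MA(q) process with theta_0 = 1, the autocovariance is
  gamma(k) = sigma^2 * sum_{i=0..q-k} theta_i * theta_{i+k},
and rho(k) = gamma(k) / gamma(0). Sigma^2 cancels.
  numerator   = (1)*(-0.01) + (-0.01)*(0.042) = -0.01042.
  denominator = (1)^2 + (-0.01)^2 + (0.042)^2 = 1.001864.
  rho(1) = -0.01042 / 1.001864 = -0.0104.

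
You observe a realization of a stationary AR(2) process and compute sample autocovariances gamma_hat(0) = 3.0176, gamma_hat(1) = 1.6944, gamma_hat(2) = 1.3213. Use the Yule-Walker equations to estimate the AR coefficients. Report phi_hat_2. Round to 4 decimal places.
\hat\phi_{2} = 0.1790

The Yule-Walker equations for an AR(p) process read, in matrix form,
  Gamma_p phi = r_p,   with   (Gamma_p)_{ij} = gamma(|i - j|),
                       (r_p)_i = gamma(i),   i,j = 1..p.
Substitute the sample gammas (Toeplitz matrix and right-hand side of size 2):
  Gamma_p = [[3.0176, 1.6944], [1.6944, 3.0176]]
  r_p     = [1.6944, 1.3213]
Written out:
  3.0176 phi_1 + 1.6944 phi_2 = 1.6944
  1.6944 phi_1 + 3.0176 phi_2 = 1.3213
Solve by Cramer's rule:
  det = gamma(0)^2 - gamma(1)^2 = (3.0176)^2 - (1.6944)^2 = 9.10590976 - 2.87099136 = 6.2349184
  phi_hat_1 = [gamma(1) gamma(0) - gamma(1) gamma(2)] / det = [(1.6944)(3.0176) - (1.6944)(1.3213)] / 6.2349184 = 2.87421072 / 6.2349184 = 0.461
  phi_hat_2 = [gamma(0) gamma(2) - gamma(1)^2] / det = [(3.0176)(1.3213) - (1.6944)^2] / 6.2349184 = 1.11616352 / 6.2349184 = 0.179
So phi_hat = [0.4610, 0.1790].
Therefore phi_hat_2 = 0.1790.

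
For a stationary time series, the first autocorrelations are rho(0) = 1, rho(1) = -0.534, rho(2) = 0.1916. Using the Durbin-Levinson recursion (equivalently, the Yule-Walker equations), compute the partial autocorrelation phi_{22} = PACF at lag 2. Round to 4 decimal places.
\phi_{22} = -0.1309

The PACF at lag k is phi_{kk}, the last component of the solution
to the Yule-Walker system G_k phi = r_k where
  (G_k)_{ij} = rho(|i - j|), (r_k)_i = rho(i), i,j = 1..k.
Equivalently, Durbin-Levinson gives phi_{kk} iteratively:
  phi_{11} = rho(1)
  phi_{kk} = [rho(k) - sum_{j=1..k-1} phi_{k-1,j} rho(k-j)]
            / [1 - sum_{j=1..k-1} phi_{k-1,j} rho(j)],
  phi_{k,j} = phi_{k-1,j} - phi_{kk} phi_{k-1,k-j},  j = 1..k-1.
Step k = 1:
  phi_11 = rho(1) = -0.534.
Step k = 2:
  phi_22 = [rho(2) - phi_11 rho(1)] / [1 - phi_11 rho(1)] = [0.1916 - (-0.534)(-0.534)] / [1 - (-0.534)(-0.534)]
         = -0.093556 / 0.714844 = -0.1309.
Therefore phi_{22} = -0.1309.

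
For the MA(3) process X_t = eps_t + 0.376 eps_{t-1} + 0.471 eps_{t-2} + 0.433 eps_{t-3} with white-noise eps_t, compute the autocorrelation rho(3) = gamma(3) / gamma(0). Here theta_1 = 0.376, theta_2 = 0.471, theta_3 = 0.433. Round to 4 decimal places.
\rho(3) = 0.2792

For an MA(q) process with theta_0 = 1, the autocovariance is
  gamma(k) = sigma^2 * sum_{i=0..q-k} theta_i * theta_{i+k},
and rho(k) = gamma(k) / gamma(0). Sigma^2 cancels.
  numerator   = (1)*(0.433) = 0.433.
  denominator = (1)^2 + (0.376)^2 + (0.471)^2 + (0.433)^2 = 1.550706.
  rho(3) = 0.433 / 1.550706 = 0.2792.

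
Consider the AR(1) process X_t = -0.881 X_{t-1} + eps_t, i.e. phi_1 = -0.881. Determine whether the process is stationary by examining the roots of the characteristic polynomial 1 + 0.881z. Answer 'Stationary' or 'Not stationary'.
\text{Stationary}

The AR(p) characteristic polynomial is P(z) = 1 + 0.881z.
Stationarity requires all roots to lie outside the unit circle, i.e. |z| > 1 for every root.
This is linear in z: 1 + (0.881) z = 0  =>  z = -1/(0.881) = -1.135074,  |z| = 1.135074.
Moduli of all roots: 1.1351.
All moduli strictly greater than 1? Yes.
Verdict: Stationary.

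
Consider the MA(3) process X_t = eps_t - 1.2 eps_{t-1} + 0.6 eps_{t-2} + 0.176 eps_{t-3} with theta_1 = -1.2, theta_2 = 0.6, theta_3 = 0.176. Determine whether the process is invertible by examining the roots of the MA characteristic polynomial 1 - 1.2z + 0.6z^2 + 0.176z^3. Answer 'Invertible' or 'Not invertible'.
\text{Invertible}

The MA(q) characteristic polynomial is P(z) = 1 - 1.2z + 0.6z^2 + 0.176z^3.
Invertibility requires all roots to lie outside the unit circle, i.e. |z| > 1 for every root.
Degree 3: look for a simple real root z0 first, then factor out (1 - z/z0) and solve the remaining quadratic.
Testing z0 = -5: P(-5) = 1 + (-1.2)(-5) + (0.6)(-5)^2 + (0.176)(-5)^3
  = 1 + (6) + (15) + (-22) = 0.  So z_0 = -5 is a root, |z_0| = 5.
Divide out the factor (1 + 0.2 z) = (1 - z/z0) (since 1/z0 = -0.2):
  P(z) = (1 + 0.2 z)(1 + (-1.4) z + (0.88) z^2)
  [check: z-coef -1.4 - (-0.2) = -1.2; z^2-coef 0.88 - (-0.2)(-1.4) = 0.6; z^3-coef -(-0.2)(0.88) = 0.176.]
Remaining roots from the quadratic factor 1 + (-1.4) z + (0.88) z^2:
  Set 1 + (-1.4) z + (0.88) z^2 = 0, i.e. a z^2 + b z + c = 0 with a = 0.88, b = -1.4, c = 1.
  Discriminant D = b^2 - 4ac = (-1.4)^2 - 4*(0.88)*1 = 1.96 - (3.52) = -1.56.
  D < 0, so the roots are the complex-conjugate pair z = (-b +/- i sqrt(-D)) / (2a) = 0.7955 +/- 0.7097i.
  For a conjugate pair |z|^2 = z * conj(z) = (product of roots) = c/a = 1/(0.88) = 1.136364, so |z| = sqrt(1.136364) = 1.066 for both roots.
Moduli of all roots: 5.0000, 1.0660, 1.0660.
All moduli strictly greater than 1? Yes.
Verdict: Invertible.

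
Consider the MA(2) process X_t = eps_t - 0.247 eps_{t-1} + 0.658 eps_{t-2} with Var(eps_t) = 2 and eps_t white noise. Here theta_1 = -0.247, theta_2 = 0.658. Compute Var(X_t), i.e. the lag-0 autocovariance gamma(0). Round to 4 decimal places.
\gamma(0) = 2.9879

For an MA(q) process X_t = eps_t + sum_i theta_i eps_{t-i} with
Var(eps_t) = sigma^2, the variance is
  gamma(0) = sigma^2 * (1 + sum_i theta_i^2).
  sum_i theta_i^2 = (-0.247)^2 + (0.658)^2 = 0.061009 + 0.432964 = 0.493973.
  gamma(0) = 2 * (1 + 0.493973) = 2 * 1.493973 = 2.987946, which rounds to 2.9879.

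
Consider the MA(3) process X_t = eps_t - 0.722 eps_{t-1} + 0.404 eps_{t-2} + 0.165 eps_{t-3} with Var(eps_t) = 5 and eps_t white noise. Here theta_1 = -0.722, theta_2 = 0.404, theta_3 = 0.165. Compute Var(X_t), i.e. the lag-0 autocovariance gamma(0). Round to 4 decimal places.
\gamma(0) = 8.5586

For an MA(q) process X_t = eps_t + sum_i theta_i eps_{t-i} with
Var(eps_t) = sigma^2, the variance is
  gamma(0) = sigma^2 * (1 + sum_i theta_i^2).
  sum_i theta_i^2 = (-0.722)^2 + (0.404)^2 + (0.165)^2 = 0.521284 + 0.163216 + 0.027225 = 0.711725.
  gamma(0) = 5 * (1 + 0.711725) = 5 * 1.711725 = 8.558625, which rounds to 8.5586.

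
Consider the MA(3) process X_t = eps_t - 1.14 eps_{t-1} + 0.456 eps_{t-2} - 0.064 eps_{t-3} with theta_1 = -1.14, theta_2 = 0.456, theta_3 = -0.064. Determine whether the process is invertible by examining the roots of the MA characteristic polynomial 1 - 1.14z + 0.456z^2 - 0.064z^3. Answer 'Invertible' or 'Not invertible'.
\text{Invertible}

The MA(q) characteristic polynomial is P(z) = 1 - 1.14z + 0.456z^2 - 0.064z^3.
Invertibility requires all roots to lie outside the unit circle, i.e. |z| > 1 for every root.
Degree 3: look for a simple real root z0 first, then factor out (1 - z/z0) and solve the remaining quadratic.
Testing z0 = 2.5: P(2.5) = 1 + (-1.14)(2.5) + (0.456)(2.5)^2 + (-0.064)(2.5)^3
  = 1 + (-2.85) + (2.85) + (-1) = 0.  So z_0 = 2.5 is a root, |z_0| = 2.5.
Divide out the factor (1 - 0.4 z) = (1 - z/z0) (since 1/z0 = 0.4):
  P(z) = (1 - 0.4 z)(1 + (-0.74) z + (0.16) z^2)
  [check: z-coef -0.74 - (0.4) = -1.14; z^2-coef 0.16 - (0.4)(-0.74) = 0.456; z^3-coef -(0.4)(0.16) = -0.064.]
Remaining roots from the quadratic factor 1 + (-0.74) z + (0.16) z^2:
  Set 1 + (-0.74) z + (0.16) z^2 = 0, i.e. a z^2 + b z + c = 0 with a = 0.16, b = -0.74, c = 1.
  Discriminant D = b^2 - 4ac = (-0.74)^2 - 4*(0.16)*1 = 0.5476 - (0.64) = -0.0924.
  D < 0, so the roots are the complex-conjugate pair z = (-b +/- i sqrt(-D)) / (2a) = 2.3125 +/- 0.9499i.
  For a conjugate pair |z|^2 = z * conj(z) = (product of roots) = c/a = 1/(0.16) = 6.25, so |z| = sqrt(6.25) = 2.5 for both roots.
Moduli of all roots: 2.5000, 2.5000, 2.5000.
All moduli strictly greater than 1? Yes.
Verdict: Invertible.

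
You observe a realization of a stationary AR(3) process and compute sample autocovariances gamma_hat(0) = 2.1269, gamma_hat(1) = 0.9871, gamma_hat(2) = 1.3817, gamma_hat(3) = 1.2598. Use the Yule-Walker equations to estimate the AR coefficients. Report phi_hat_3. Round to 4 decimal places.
\hat\phi_{3} = 0.3690

The Yule-Walker equations for an AR(p) process read, in matrix form,
  Gamma_p phi = r_p,   with   (Gamma_p)_{ij} = gamma(|i - j|),
                       (r_p)_i = gamma(i),   i,j = 1..p.
Substitute the sample gammas (Toeplitz matrix and right-hand side of size 3):
  Gamma_p = [[2.1269, 0.9871, 1.3817], [0.9871, 2.1269, 0.9871], [1.3817, 0.9871, 2.1269]]
  r_p     = [0.9871, 1.3817, 1.2598]
Written out (R1..R3):
  (R1) 2.1269 phi_1 + 0.9871 phi_2 + 1.3817 phi_3 = 0.9871
  (R2) 0.9871 phi_1 + 2.1269 phi_2 + 0.9871 phi_3 = 1.3817
  (R3) 1.3817 phi_1 + 0.9871 phi_2 + 2.1269 phi_3 = 1.2598
Gaussian elimination:
  R2 <- R2 - (0.9871/2.1269) R1 = R2 - (0.464103) R1:  1.668784 phi_2 + 0.345849 phi_3 = 0.923584
  R3 <- R3 - (1.3817/2.1269) R1 = R3 - (0.649631) R1:  0.345849 phi_2 + 1.229305 phi_3 = 0.618549
  R3 <- R3 - (0.345849/1.668784) R2 = R3 - (0.207246) R2:  1.157629 phi_3 = 0.42714
Back-substitution:
  phi_hat_3 = 0.42714 / 1.157629 = 0.368978
  phi_hat_2 = (0.923584 - (0.345849)(0.368978)) / 1.668784 = 0.476978
  phi_hat_1 = (0.9871 - (0.9871)(0.476978) - (1.3817)(0.368978)) / 2.1269 = 0.003036
So phi_hat = [0.0030, 0.4770, 0.3690].
Therefore phi_hat_3 = 0.3690.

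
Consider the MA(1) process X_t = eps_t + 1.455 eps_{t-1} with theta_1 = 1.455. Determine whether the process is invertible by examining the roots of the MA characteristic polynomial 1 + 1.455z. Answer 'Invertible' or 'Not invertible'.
\text{Not invertible}

The MA(q) characteristic polynomial is P(z) = 1 + 1.455z.
Invertibility requires all roots to lie outside the unit circle, i.e. |z| > 1 for every root.
This is linear in z: 1 + (1.455) z = 0  =>  z = -1/(1.455) = -0.687285,  |z| = 0.687285.
Moduli of all roots: 0.6873.
All moduli strictly greater than 1? No.
Verdict: Not invertible.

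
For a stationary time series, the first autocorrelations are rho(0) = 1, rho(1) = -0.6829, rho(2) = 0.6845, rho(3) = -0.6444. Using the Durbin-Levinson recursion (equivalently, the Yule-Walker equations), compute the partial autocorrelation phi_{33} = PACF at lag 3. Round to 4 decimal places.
\phi_{33} = -0.2000

The PACF at lag k is phi_{kk}, the last component of the solution
to the Yule-Walker system G_k phi = r_k where
  (G_k)_{ij} = rho(|i - j|), (r_k)_i = rho(i), i,j = 1..k.
Equivalently, Durbin-Levinson gives phi_{kk} iteratively:
  phi_{11} = rho(1)
  phi_{kk} = [rho(k) - sum_{j=1..k-1} phi_{k-1,j} rho(k-j)]
            / [1 - sum_{j=1..k-1} phi_{k-1,j} rho(j)],
  phi_{k,j} = phi_{k-1,j} - phi_{kk} phi_{k-1,k-j},  j = 1..k-1.
Step k = 1:
  phi_11 = rho(1) = -0.6829.
Step k = 2:
  phi_22 = [rho(2) - phi_11 rho(1)] / [1 - phi_11 rho(1)] = [0.6845 - (-0.6829)(-0.6829)] / [1 - (-0.6829)(-0.6829)]
         = 0.21814759 / 0.53364759 = 0.408786.
  Update: phi_21 = phi_11 - phi_22 phi_11 = -0.6829 - (0.408786)(-0.6829) = -0.40374.
Step k = 3:
  phi_33 = [rho(3) - phi_21 rho(2) - phi_22 rho(1)] / [1 - phi_21 rho(1) - phi_22 rho(2)]
    numerator   = -0.6444 - (-0.40374)(0.6845) - (0.408786)(-0.6829) = -0.08888001
    denominator = 1 - (-0.40374)(-0.6829) - (0.408786)(0.6845) = 0.44447194
  phi_33 = -0.08888001 / 0.44447194 = -0.2.
Therefore phi_{33} = -0.2000.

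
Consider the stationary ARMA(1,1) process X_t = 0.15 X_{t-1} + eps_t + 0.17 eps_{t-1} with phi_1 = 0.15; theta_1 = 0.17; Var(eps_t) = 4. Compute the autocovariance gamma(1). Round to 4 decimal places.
\gamma(1) = 1.3429

Multiply the model equation by X_{t-k} and take expectations. With theta_0 = psi_0 = 1 and psi_j the MA(infinity) weights, this gives
  gamma(k) - sum_i phi_i gamma(k-i) = c_k,
  c_k = sigma^2 * sum_{j=k..q} theta_j psi_{j-k}   (c_k = 0 for k > q),
using gamma(-m) = gamma(m).
psi-weights needed (psi_j = theta_j + sum_i phi_i psi_{j-i}):
  psi_1 = theta_1 + phi_1 = 0.17 + (0.15) = 0.32
Right-hand sides:
  c_0 = sigma^2 (1 + theta_1 psi_1) = 4 * (1 + (0.17)(0.32)) = 4 * 1.0544 = 4.2176
  c_1 = sigma^2 theta_1 = 4 * (0.17) = 0.68
  c_2 = 0
Equations for k = 0 and k = 1 (AR order 1):
  gamma(0) = phi_1 gamma(1) + c_0
  gamma(1) = phi_1 gamma(0) + c_1
Substituting the second into the first: gamma(0) (1 - phi_1^2) = c_0 + phi_1 c_1, so
  gamma(0) = (c_0 + phi_1 c_1) / (1 - phi_1^2) = (4.2176 + (0.15)(0.68)) / (1 - (0.15)^2) = 4.3196 / 0.9775 = 4.419028.
  gamma(1) = phi_1 gamma(0) + c_1 = (0.15)(4.419028) + (0.68) = 1.342854.
Therefore gamma(1) = 1.3429 (to 4 decimal places).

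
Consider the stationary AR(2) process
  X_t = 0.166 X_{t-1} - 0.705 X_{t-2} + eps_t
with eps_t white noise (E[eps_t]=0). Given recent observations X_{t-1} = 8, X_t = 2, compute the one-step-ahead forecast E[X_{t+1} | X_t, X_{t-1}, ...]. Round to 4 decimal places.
E[X_{t+1} \mid \mathcal F_t] = -5.3080

For an AR(p) model X_t = c + sum_i phi_i X_{t-i} + eps_t, the
one-step-ahead conditional mean is
  E[X_{t+1} | X_t, ...] = c + sum_i phi_i X_{t+1-i}.
Substitute known values:
  E[X_{t+1} | ...] = (0.166) * (2) + (-0.705) * (8)
                   = -5.3080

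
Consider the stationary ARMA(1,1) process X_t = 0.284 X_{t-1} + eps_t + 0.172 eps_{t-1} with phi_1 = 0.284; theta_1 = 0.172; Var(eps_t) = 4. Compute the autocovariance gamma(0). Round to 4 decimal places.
\gamma(0) = 4.9047

Multiply the model equation by X_{t-k} and take expectations. With theta_0 = psi_0 = 1 and psi_j the MA(infinity) weights, this gives
  gamma(k) - sum_i phi_i gamma(k-i) = c_k,
  c_k = sigma^2 * sum_{j=k..q} theta_j psi_{j-k}   (c_k = 0 for k > q),
using gamma(-m) = gamma(m).
psi-weights needed (psi_j = theta_j + sum_i phi_i psi_{j-i}):
  psi_1 = theta_1 + phi_1 = 0.172 + (0.284) = 0.456
Right-hand sides:
  c_0 = sigma^2 (1 + theta_1 psi_1) = 4 * (1 + (0.172)(0.456)) = 4 * 1.078432 = 4.313728
  c_1 = sigma^2 theta_1 = 4 * (0.172) = 0.688
  c_2 = 0
Equations for k = 0 and k = 1 (AR order 1):
  gamma(0) = phi_1 gamma(1) + c_0
  gamma(1) = phi_1 gamma(0) + c_1
Substituting the second into the first: gamma(0) (1 - phi_1^2) = c_0 + phi_1 c_1, so
  gamma(0) = (c_0 + phi_1 c_1) / (1 - phi_1^2) = (4.313728 + (0.284)(0.688)) / (1 - (0.284)^2) = 4.50912 / 0.919344 = 4.904715.
Therefore gamma(0) = 4.9047 (to 4 decimal places).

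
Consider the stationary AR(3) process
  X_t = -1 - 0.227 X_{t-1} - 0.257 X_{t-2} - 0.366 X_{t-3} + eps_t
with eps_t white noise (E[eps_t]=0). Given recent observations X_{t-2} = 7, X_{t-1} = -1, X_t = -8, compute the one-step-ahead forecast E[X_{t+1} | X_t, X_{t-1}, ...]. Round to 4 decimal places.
E[X_{t+1} \mid \mathcal F_t] = -1.4890

For an AR(p) model X_t = c + sum_i phi_i X_{t-i} + eps_t, the
one-step-ahead conditional mean is
  E[X_{t+1} | X_t, ...] = c + sum_i phi_i X_{t+1-i}.
Substitute known values:
  E[X_{t+1} | ...] = -1 + (-0.227) * (-8) + (-0.257) * (-1) + (-0.366) * (7)
                   = -1.4890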